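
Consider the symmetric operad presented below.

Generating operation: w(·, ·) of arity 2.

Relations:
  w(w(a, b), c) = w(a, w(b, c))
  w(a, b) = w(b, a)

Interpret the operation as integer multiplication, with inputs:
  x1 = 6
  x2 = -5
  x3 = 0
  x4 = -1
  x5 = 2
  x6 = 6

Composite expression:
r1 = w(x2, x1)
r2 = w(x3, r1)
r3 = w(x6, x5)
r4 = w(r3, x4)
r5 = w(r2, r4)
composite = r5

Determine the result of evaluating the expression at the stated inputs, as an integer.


0


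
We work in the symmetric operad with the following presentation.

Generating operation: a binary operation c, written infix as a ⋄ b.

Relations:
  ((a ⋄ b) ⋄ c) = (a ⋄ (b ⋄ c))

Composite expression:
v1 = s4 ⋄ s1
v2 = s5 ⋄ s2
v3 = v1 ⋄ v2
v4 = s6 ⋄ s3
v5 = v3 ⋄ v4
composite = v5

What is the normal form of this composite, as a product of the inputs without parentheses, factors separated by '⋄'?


All parenthesizations of c agree; list the s-inputs left to right.
(s4 ⋄ s1) linearizes to s4 ⋄ s1
(s5 ⋄ s2) linearizes to s5 ⋄ s2
((s4 ⋄ s1) ⋄ (s5 ⋄ s2)) linearizes to s4 ⋄ s1 ⋄ s5 ⋄ s2
(s6 ⋄ s3) linearizes to s6 ⋄ s3
(((s4 ⋄ s1) ⋄ (s5 ⋄ s2)) ⋄ (s6 ⋄ s3)) linearizes to s4 ⋄ s1 ⋄ s5 ⋄ s2 ⋄ s6 ⋄ s3

s4 ⋄ s1 ⋄ s5 ⋄ s2 ⋄ s6 ⋄ s3


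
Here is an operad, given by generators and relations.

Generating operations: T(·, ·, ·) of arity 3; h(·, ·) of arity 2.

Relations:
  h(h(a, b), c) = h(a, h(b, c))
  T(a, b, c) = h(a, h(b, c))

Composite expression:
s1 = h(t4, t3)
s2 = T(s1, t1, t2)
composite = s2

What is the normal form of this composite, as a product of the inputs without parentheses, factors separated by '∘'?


t4 ∘ t3 ∘ t1 ∘ t2

Every regrouping of T is equal, so read the t-inputs in written order.
h(t4, t3) flattens to t4 ∘ t3
T(h(t4, t3), t1, t2) flattens to t4 ∘ t3 ∘ t1 ∘ t2


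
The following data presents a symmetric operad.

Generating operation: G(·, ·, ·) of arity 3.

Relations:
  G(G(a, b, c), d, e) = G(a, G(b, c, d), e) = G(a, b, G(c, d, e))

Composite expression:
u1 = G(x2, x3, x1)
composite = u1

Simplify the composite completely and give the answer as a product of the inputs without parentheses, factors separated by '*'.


Associativity of G dissolves the nesting; only the x-input order survives.
G(x2, x3, x1) reduces to x2 * x3 * x1

x2 * x3 * x1


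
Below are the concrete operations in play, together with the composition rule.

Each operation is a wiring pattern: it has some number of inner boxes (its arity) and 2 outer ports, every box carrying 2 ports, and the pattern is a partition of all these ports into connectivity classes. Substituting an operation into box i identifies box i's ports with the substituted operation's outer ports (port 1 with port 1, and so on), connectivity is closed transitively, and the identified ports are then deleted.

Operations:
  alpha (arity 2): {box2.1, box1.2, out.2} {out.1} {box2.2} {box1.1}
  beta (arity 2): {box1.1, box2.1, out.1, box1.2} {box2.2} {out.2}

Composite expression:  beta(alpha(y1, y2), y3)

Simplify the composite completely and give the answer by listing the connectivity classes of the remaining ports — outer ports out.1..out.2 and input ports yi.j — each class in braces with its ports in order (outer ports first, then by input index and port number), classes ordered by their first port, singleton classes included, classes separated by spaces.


Substituting into beta glues patterns; closure does the rest.
through alpha, on inputs (y1, y2): {out.1} {out.2, y1.2, y2.1} {y1.1} {y2.2} (out.j = stage outer ports)
through beta, on inputs (y1, y2, y3): {out.1, y1.2, y2.1, y3.1} {out.2} {y1.1} {y2.2} {y3.2} (out.j = stage outer ports)

{out.1, y1.2, y2.1, y3.1} {out.2} {y1.1} {y2.2} {y3.2}


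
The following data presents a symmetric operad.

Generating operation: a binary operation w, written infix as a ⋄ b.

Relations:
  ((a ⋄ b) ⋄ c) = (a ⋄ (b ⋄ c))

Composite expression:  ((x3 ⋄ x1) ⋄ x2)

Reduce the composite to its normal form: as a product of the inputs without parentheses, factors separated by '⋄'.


Key point: w is associative — brackets drop, the x-order remains.
(x3 ⋄ x1) spells out as x3 ⋄ x1
((x3 ⋄ x1) ⋄ x2) spells out as x3 ⋄ x1 ⋄ x2

x3 ⋄ x1 ⋄ x2


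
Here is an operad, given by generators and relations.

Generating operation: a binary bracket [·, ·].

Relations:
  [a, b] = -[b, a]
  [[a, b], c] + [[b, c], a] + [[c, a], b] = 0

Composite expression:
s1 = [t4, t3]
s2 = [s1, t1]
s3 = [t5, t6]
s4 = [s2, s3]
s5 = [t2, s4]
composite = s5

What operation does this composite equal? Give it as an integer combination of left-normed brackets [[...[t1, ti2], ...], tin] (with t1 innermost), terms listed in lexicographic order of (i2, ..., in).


Expand each bracket as ab - ba; the t1-initial words give the coefficients.
Composite bracket: [t2, [[[t4, t3], t1], [t5, t6]]]
Expanding via [a, b] = ab - ba: 32 signed words (2^5 = 32).
Collect the words opening with t1:
  t1t3t4t5t6t2 appears with sign -1, giving the term -[[[[[t1, t3], t4], t5], t6], t2]
  t1t3t4t6t5t2 appears with sign +1, giving the term +[[[[[t1, t3], t4], t6], t5], t2]
  t1t4t3t5t6t2 appears with sign +1, giving the term +[[[[[t1, t4], t3], t5], t6], t2]
  t1t4t3t6t5t2 appears with sign -1, giving the term -[[[[[t1, t4], t3], t6], t5], t2]

-[[[[[t1, t3], t4], t5], t6], t2] + [[[[[t1, t3], t4], t6], t5], t2] + [[[[[t1, t4], t3], t5], t6], t2] - [[[[[t1, t4], t3], t6], t5], t2]


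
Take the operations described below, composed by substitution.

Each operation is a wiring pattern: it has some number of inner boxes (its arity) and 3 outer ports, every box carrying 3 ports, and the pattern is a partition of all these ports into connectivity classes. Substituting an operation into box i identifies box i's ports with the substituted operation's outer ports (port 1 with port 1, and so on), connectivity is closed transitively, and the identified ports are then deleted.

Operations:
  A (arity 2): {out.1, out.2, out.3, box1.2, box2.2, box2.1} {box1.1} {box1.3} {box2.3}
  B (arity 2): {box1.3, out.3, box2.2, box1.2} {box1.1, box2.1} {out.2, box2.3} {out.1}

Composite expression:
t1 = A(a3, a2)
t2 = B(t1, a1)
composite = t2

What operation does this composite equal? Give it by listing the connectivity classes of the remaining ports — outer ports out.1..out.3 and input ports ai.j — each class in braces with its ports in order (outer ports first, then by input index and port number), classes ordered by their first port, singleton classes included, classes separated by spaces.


Treat the ports identified at B as solder joints: merge, then drop.
A over (a3, a2) gives {out.1, out.2, out.3, a2.1, a2.2, a3.2} {a2.3} {a3.1} {a3.3}, out.j being that stage's outer ports
B over (a3, a2, a1) gives {out.1} {out.2, a1.3} {out.3, a1.1, a1.2, a2.1, a2.2, a3.2} {a2.3} {a3.1} {a3.3}, out.j being that stage's outer ports

{out.1} {out.2, a1.3} {out.3, a1.1, a1.2, a2.1, a2.2, a3.2} {a2.3} {a3.1} {a3.3}


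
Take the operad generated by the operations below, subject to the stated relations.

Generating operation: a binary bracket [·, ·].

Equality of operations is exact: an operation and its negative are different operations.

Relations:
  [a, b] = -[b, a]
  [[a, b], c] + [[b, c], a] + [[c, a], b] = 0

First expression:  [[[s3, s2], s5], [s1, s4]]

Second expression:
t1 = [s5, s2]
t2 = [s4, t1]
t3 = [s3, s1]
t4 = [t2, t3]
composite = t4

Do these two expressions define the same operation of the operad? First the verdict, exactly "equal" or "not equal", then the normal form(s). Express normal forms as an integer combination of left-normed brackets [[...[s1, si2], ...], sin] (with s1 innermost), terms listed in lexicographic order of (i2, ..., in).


Normal form of the first expression: [[[[s1, s4], s2], s3], s5] - [[[[s1, s4], s3], s2], s5] - [[[[s1, s4], s5], s2], s3] + [[[[s1, s4], s5], s3], s2]
Normal form of the second expression: [[[[s1, s3], s2], s5], s4] - [[[[s1, s3], s4], s2], s5] + [[[[s1, s3], s4], s5], s2] - [[[[s1, s3], s5], s2], s4]
Distinct normal forms: not equal.

not equal; the first gives [[[[s1, s4], s2], s3], s5] - [[[[s1, s4], s3], s2], s5] - [[[[s1, s4], s5], s2], s3] + [[[[s1, s4], s5], s3], s2] and the second [[[[s1, s3], s2], s5], s4] - [[[[s1, s3], s4], s2], s5] + [[[[s1, s3], s4], s5], s2] - [[[[s1, s3], s5], s2], s4]


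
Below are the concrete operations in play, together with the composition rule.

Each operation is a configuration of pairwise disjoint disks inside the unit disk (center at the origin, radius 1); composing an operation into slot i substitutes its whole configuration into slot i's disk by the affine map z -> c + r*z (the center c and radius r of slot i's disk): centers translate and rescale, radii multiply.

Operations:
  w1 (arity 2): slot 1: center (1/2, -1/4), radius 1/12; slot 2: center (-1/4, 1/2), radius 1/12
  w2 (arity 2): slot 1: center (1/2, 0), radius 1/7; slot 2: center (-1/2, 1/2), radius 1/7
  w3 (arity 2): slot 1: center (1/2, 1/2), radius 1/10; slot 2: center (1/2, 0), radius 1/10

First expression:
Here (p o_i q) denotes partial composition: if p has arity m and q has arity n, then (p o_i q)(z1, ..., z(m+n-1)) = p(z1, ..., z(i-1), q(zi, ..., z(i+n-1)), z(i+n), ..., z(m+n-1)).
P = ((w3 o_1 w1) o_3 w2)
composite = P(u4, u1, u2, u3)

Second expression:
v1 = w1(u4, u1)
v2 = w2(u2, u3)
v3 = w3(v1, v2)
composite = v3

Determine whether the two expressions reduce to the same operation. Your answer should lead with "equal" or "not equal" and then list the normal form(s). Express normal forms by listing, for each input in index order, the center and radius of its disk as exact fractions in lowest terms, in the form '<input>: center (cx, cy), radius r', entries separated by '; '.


equal: each reduces to u1: center (19/40, 11/20), radius 1/120; u2: center (11/20, 0), radius 1/70; u3: center (9/20, 1/20), radius 1/70; u4: center (11/20, 19/40), radius 1/120

Normal form of the first expression: u1: center (19/40, 11/20), radius 1/120; u2: center (11/20, 0), radius 1/70; u3: center (9/20, 1/20), radius 1/70; u4: center (11/20, 19/40), radius 1/120
Normal form of the second expression: u1: center (19/40, 11/20), radius 1/120; u2: center (11/20, 0), radius 1/70; u3: center (9/20, 1/20), radius 1/70; u4: center (11/20, 19/40), radius 1/120
Both agree, so they are equal.


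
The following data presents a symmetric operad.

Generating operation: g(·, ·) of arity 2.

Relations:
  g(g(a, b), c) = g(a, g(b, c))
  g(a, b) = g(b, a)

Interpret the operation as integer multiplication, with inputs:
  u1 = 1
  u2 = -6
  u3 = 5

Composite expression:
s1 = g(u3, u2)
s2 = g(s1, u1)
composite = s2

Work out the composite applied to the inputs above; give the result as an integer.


-30

g(u3, u2) = -30
g(g(u3, u2), u1) = -30


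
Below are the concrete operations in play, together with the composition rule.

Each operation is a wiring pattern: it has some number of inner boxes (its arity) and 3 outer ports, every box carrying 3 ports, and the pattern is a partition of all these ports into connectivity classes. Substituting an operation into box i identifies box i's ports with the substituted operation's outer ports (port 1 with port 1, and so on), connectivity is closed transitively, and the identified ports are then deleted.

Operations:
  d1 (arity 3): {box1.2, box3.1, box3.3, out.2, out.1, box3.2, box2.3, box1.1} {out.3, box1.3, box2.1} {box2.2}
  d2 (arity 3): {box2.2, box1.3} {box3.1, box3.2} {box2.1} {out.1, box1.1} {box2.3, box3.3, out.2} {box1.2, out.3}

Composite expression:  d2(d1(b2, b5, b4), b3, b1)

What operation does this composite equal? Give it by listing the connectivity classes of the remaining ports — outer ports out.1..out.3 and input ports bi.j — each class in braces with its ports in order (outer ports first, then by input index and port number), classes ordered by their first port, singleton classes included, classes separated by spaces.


Two ports join when wires chain via d2-identified ports.
composing d1 on (b2, b5, b4), with out.j its own outer ports: {out.1, out.2, b2.1, b2.2, b4.1, b4.2, b4.3, b5.3} {out.3, b2.3, b5.1} {b5.2}
composing d2 on (b2, b5, b4, b3, b1), with out.j its own outer ports: {out.1, out.3, b2.1, b2.2, b4.1, b4.2, b4.3, b5.3} {out.2, b1.3, b3.3} {b1.1, b1.2} {b2.3, b3.2, b5.1} {b3.1} {b5.2}

{out.1, out.3, b2.1, b2.2, b4.1, b4.2, b4.3, b5.3} {out.2, b1.3, b3.3} {b1.1, b1.2} {b2.3, b3.2, b5.1} {b3.1} {b5.2}


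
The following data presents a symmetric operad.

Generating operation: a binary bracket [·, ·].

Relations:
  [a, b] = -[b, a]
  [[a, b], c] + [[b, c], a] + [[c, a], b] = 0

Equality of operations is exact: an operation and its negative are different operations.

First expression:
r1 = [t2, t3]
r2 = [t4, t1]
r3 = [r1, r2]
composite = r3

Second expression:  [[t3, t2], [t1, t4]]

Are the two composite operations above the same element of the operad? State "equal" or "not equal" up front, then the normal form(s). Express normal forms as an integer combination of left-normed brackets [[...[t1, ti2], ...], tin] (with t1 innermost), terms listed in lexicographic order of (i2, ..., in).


The first composite normalizes to [[[t1, t4], t2], t3] - [[[t1, t4], t3], t2]
The second composite normalizes to [[[t1, t4], t2], t3] - [[[t1, t4], t3], t2]
The forms coincide; equal.

equal; both compose to [[[t1, t4], t2], t3] - [[[t1, t4], t3], t2]


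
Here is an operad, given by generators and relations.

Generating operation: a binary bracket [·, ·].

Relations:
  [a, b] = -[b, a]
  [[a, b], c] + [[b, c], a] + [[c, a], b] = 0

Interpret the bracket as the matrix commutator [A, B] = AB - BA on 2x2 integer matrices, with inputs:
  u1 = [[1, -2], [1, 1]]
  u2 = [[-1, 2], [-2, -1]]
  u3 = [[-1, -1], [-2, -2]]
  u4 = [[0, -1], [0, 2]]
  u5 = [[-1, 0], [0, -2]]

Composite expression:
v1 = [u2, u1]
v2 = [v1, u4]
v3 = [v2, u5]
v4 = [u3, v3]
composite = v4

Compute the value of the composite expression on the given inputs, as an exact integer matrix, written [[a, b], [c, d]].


[[-8, -4], [0, 8]]


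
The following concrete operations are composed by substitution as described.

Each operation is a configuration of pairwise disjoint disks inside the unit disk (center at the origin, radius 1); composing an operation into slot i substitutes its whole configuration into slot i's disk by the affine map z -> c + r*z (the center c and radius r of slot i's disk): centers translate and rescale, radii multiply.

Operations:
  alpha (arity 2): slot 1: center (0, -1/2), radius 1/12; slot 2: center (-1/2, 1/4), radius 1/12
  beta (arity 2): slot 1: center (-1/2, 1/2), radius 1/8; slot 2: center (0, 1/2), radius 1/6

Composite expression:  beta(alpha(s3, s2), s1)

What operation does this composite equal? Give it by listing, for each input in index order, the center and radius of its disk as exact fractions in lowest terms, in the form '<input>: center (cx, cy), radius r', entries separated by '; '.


s1: center (0, 1/2), radius 1/6; s2: center (-9/16, 17/32), radius 1/96; s3: center (-1/2, 7/16), radius 1/96

Only the slot chain above each s matters under beta; compose those maps.
input s3: composing its 2 substitution steps yields center (-1/2, 7/16), radius 1/96
input s2: composing its 2 substitution steps yields center (-9/16, 17/32), radius 1/96
input s1: composing its 1 substitution step yields center (0, 1/2), radius 1/6


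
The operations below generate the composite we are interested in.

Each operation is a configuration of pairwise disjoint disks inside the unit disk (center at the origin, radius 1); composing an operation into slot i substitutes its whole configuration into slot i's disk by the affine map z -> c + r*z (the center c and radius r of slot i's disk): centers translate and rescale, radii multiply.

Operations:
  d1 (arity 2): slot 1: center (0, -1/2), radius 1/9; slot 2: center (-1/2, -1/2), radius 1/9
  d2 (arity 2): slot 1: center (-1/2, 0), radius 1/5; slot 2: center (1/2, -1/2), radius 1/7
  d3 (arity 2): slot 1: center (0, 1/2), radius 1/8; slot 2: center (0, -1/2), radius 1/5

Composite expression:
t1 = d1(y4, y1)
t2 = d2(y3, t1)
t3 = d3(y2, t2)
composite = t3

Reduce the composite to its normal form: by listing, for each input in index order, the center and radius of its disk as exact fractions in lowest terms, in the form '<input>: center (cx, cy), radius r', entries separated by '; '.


Follow each y-input down from d3: c' goes to c + r*c', radius to r*r'.
for y2, the 1-step affine chain lands on center (0, 1/2), radius 1/8
for y3, the 2-step affine chain lands on center (-1/10, -1/2), radius 1/25
for y4, the 3-step affine chain lands on center (1/10, -43/70), radius 1/315
for y1, the 3-step affine chain lands on center (3/35, -43/70), radius 1/315

y1: center (3/35, -43/70), radius 1/315; y2: center (0, 1/2), radius 1/8; y3: center (-1/10, -1/2), radius 1/25; y4: center (1/10, -43/70), radius 1/315


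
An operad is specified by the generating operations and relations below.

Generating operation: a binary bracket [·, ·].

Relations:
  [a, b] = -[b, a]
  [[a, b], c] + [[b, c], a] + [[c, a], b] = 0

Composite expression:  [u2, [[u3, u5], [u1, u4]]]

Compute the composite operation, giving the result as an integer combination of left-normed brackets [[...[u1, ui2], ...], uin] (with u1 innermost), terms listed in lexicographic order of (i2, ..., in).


[[[[u1, u4], u3], u5], u2] - [[[[u1, u4], u5], u3], u2]

In the tensor algebra, words opening u1 carry the u1-anchored form.
Composite bracket: [u2, [[u3, u5], [u1, u4]]]
Each bracket splits as ab - ba, giving 16 signed words (2^4 = 16).
Collect the words opening with u1:
  u1u4u3u5u2 (sign +1) contributes +[[[[u1, u4], u3], u5], u2]
  u1u4u5u3u2 (sign -1) contributes -[[[[u1, u4], u5], u3], u2]


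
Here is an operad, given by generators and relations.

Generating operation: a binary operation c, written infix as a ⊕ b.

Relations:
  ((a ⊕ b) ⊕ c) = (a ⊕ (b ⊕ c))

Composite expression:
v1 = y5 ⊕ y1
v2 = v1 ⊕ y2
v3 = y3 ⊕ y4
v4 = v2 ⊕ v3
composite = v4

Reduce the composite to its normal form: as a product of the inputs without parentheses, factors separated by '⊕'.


y5 ⊕ y1 ⊕ y2 ⊕ y3 ⊕ y4


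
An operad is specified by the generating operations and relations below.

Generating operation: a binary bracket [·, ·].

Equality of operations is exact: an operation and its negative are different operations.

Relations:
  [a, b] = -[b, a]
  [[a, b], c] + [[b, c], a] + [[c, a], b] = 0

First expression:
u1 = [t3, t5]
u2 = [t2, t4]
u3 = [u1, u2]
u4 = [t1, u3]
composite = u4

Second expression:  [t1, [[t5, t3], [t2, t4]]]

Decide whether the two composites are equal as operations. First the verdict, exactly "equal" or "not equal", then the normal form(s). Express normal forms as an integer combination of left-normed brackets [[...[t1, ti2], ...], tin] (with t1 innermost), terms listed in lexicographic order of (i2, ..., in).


not equal — first -[[[[t1, t2], t4], t3], t5] + [[[[t1, t2], t4], t5], t3] + [[[[t1, t3], t5], t2], t4] - [[[[t1, t3], t5], t4], t2] + [[[[t1, t4], t2], t3], t5] - [[[[t1, t4], t2], t5], t3] - [[[[t1, t5], t3], t2], t4] + [[[[t1, t5], t3], t4], t2], second [[[[t1, t2], t4], t3], t5] - [[[[t1, t2], t4], t5], t3] - [[[[t1, t3], t5], t2], t4] + [[[[t1, t3], t5], t4], t2] - [[[[t1, t4], t2], t3], t5] + [[[[t1, t4], t2], t5], t3] + [[[[t1, t5], t3], t2], t4] - [[[[t1, t5], t3], t4], t2]


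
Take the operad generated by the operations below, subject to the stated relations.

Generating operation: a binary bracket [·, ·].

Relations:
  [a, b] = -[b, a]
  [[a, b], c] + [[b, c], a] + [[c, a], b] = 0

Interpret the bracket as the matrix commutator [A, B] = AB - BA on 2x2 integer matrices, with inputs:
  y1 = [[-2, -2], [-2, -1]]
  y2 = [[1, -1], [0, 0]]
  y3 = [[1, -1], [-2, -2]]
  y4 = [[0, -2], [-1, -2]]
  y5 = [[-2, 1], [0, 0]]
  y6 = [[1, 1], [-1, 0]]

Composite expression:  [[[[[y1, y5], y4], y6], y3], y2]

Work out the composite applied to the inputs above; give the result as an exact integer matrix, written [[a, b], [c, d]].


[[58, 64], [58, -58]]

[y1, y5] = [[2, -5], [4, -2]]
[[y1, y5], y4] = [[13, 2], [12, -13]]
[[[y1, y5], y4], y6] = [[-14, 24], [38, 14]]
[[[[y1, y5], y4], y6], y3] = [[-10, -44], [58, 10]]
[[[[[y1, y5], y4], y6], y3], y2] = [[58, 64], [58, -58]]


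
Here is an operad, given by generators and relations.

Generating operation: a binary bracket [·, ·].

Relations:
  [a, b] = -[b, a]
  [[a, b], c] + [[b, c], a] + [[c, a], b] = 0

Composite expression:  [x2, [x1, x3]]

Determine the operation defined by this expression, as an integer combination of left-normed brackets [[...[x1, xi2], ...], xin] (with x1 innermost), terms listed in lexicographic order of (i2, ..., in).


-[[x1, x3], x2]

Left-normed coefficients sit on the x1-initial expansion words.
Composite bracket: [x2, [x1, x3]]
Each bracket splits as ab - ba, giving 4 signed words (2^2 = 4).
Words beginning with x1 determine it all:
  x1x3x2 appears with sign -1, giving the term -[[x1, x3], x2]


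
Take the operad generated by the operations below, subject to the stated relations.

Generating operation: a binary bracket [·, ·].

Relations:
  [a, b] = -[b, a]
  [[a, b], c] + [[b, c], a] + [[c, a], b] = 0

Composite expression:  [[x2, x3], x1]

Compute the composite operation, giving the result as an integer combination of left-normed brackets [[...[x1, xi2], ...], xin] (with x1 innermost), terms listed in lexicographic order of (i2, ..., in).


-[[x1, x2], x3] + [[x1, x3], x2]

A multilinear Lie element is pinned by x1-initial words (x1 innermost).
Composite bracket: [[x2, x3], x1]
Full expansion: 4 signed words from ab - ba (2^2 = 4).
Coefficients come from the x1-initial words:
  x1x2x3 appears with sign -1, giving the term -[[x1, x2], x3]
  x1x3x2 appears with sign +1, giving the term +[[x1, x3], x2]


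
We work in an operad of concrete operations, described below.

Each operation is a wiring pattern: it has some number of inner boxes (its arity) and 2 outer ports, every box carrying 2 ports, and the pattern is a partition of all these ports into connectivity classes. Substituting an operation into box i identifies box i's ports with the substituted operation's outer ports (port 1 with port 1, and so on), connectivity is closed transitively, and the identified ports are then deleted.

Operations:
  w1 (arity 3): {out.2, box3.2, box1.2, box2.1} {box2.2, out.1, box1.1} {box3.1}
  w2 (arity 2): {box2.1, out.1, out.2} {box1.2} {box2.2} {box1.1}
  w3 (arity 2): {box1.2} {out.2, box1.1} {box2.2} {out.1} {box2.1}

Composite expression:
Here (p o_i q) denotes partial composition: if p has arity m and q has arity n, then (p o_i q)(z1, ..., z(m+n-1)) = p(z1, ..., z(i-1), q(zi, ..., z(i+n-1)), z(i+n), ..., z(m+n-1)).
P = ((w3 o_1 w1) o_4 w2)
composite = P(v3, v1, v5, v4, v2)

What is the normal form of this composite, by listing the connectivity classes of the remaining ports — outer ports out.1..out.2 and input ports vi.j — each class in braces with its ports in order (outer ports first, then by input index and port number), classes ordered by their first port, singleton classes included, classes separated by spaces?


{out.1} {out.2, v1.2, v3.1} {v1.1, v3.2, v5.2} {v2.1} {v2.2} {v4.1} {v4.2} {v5.1}

Treat the ports identified at w3 as solder joints: merge, then drop.
stage w1: inputs (v3, v1, v5), connectivity {out.1, v1.2, v3.1} {out.2, v1.1, v3.2, v5.2} {v5.1}, out.j its boundary
stage w2: inputs (v4, v2), connectivity {out.1, out.2, v2.1} {v2.2} {v4.1} {v4.2}, out.j its boundary
stage w3: inputs (v3, v1, v5, v4, v2), connectivity {out.1} {out.2, v1.2, v3.1} {v1.1, v3.2, v5.2} {v2.1} {v2.2} {v4.1} {v4.2} {v5.1}, out.j its boundary


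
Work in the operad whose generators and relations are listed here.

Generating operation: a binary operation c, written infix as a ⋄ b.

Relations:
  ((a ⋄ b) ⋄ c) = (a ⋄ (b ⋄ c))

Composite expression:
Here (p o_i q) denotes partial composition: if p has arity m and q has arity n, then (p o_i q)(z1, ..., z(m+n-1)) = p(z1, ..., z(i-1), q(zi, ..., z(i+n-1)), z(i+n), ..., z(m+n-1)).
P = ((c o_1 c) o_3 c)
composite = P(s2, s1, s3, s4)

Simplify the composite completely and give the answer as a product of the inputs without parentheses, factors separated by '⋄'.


Associativity of c dissolves the nesting; only the s-input order survives.
(s2 ⋄ s1) collapses to s2 ⋄ s1
(s3 ⋄ s4) collapses to s3 ⋄ s4
((s2 ⋄ s1) ⋄ (s3 ⋄ s4)) collapses to s2 ⋄ s1 ⋄ s3 ⋄ s4

s2 ⋄ s1 ⋄ s3 ⋄ s4


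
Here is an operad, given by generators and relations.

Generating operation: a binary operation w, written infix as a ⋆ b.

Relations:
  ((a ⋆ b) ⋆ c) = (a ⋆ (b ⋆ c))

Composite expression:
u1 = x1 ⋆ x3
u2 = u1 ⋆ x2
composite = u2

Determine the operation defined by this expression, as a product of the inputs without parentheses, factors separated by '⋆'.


x1 ⋆ x3 ⋆ x2

Under associativity of w, the answer is the x's in reading order.
(x1 ⋆ x3) reduces to x1 ⋆ x3
((x1 ⋆ x3) ⋆ x2) reduces to x1 ⋆ x3 ⋆ x2


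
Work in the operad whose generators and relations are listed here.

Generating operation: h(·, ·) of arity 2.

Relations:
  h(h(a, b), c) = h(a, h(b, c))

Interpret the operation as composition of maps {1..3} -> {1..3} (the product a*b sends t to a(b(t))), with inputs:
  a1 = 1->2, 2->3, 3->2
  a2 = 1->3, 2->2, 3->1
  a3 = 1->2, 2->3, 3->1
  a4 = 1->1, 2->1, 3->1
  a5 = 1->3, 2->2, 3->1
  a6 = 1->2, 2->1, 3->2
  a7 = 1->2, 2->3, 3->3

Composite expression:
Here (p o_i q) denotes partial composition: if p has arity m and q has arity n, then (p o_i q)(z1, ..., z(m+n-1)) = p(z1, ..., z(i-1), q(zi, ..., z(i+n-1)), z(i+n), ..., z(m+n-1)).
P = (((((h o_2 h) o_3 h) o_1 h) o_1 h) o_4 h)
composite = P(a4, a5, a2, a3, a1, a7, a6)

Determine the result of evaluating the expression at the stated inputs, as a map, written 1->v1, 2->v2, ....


h(a4, a5) = 1->1, 2->1, 3->1
h(h(a4, a5), a2) = 1->1, 2->1, 3->1
h(a3, a1) = 1->3, 2->1, 3->3
h(a7, a6) = 1->3, 2->2, 3->3
h(h(a3, a1), h(a7, a6)) = 1->3, 2->1, 3->3
h(h(h(a4, a5), a2), h(h(a3, a1), h(a7, a6))) = 1->1, 2->1, 3->1

1->1, 2->1, 3->1


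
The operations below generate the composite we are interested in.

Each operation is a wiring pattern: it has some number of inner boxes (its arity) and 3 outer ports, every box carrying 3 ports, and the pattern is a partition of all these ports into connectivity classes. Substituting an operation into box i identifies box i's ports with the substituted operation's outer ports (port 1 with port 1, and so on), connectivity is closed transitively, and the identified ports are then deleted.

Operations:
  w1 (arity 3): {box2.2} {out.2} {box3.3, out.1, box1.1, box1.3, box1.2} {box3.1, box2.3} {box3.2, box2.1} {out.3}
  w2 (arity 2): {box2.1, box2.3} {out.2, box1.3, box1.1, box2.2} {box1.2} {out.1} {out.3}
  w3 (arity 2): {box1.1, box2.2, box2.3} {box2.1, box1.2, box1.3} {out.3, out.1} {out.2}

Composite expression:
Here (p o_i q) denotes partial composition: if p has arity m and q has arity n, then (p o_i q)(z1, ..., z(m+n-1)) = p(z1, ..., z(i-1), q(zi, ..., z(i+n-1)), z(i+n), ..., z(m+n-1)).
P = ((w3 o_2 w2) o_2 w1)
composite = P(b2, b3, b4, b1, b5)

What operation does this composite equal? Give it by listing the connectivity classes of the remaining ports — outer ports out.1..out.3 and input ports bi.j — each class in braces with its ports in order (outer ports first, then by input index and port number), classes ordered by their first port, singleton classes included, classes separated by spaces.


{out.1, out.3} {out.2} {b1.1, b4.3} {b1.2, b4.1} {b1.3, b2.1, b3.1, b3.2, b3.3, b5.2} {b2.2, b2.3} {b4.2} {b5.1, b5.3}

Reachability decides: close wires over w3-identified ports.
w1 over (b3, b4, b1) gives {out.1, b1.3, b3.1, b3.2, b3.3} {out.2} {out.3} {b1.1, b4.3} {b1.2, b4.1} {b4.2}, out.j being that stage's outer ports
w2 over (b3, b4, b1, b5) gives {out.1} {out.2, b1.3, b3.1, b3.2, b3.3, b5.2} {out.3} {b1.1, b4.3} {b1.2, b4.1} {b4.2} {b5.1, b5.3}, out.j being that stage's outer ports
w3 over (b2, b3, b4, b1, b5) gives {out.1, out.3} {out.2} {b1.1, b4.3} {b1.2, b4.1} {b1.3, b2.1, b3.1, b3.2, b3.3, b5.2} {b2.2, b2.3} {b4.2} {b5.1, b5.3}, out.j being that stage's outer ports


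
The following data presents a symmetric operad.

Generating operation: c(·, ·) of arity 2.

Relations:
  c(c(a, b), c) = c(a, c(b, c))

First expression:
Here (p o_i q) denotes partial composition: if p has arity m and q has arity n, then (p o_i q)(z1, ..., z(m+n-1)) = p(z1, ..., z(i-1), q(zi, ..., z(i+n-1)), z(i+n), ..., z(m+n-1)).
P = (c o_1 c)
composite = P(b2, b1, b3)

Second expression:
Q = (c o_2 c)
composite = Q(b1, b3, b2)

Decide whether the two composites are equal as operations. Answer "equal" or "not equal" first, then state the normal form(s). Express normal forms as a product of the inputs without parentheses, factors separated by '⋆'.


not equal — first b2 ⋆ b1 ⋆ b3, second b1 ⋆ b3 ⋆ b2

In normal form, the first expression is b2 ⋆ b1 ⋆ b3
In normal form, the second expression is b1 ⋆ b3 ⋆ b2
Different reductions; not equal.


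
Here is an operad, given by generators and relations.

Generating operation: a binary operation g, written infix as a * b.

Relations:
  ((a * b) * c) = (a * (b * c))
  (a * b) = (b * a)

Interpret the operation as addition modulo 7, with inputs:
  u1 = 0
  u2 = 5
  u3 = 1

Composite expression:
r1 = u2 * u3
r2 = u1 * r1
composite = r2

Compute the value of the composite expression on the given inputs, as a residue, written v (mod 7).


6 (mod 7)


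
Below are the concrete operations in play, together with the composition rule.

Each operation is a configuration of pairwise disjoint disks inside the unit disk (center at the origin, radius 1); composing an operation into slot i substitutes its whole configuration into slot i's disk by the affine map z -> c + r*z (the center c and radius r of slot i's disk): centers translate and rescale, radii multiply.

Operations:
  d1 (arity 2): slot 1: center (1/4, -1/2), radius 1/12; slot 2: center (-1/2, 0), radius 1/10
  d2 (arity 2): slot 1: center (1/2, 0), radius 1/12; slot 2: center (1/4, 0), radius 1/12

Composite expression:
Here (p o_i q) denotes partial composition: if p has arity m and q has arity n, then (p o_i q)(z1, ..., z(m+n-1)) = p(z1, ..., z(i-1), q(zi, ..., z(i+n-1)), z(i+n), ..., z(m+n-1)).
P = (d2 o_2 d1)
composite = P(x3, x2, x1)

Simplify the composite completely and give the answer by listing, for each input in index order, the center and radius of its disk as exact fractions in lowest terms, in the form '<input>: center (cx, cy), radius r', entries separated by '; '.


x1: center (5/24, 0), radius 1/120; x2: center (13/48, -1/24), radius 1/144; x3: center (1/2, 0), radius 1/12

Follow each x-input down from d2: c' goes to c + r*c', radius to r*r'.
input x3: composing its 1 substitution step yields center (1/2, 0), radius 1/12
input x2: composing its 2 substitution steps yields center (13/48, -1/24), radius 1/144
input x1: composing its 2 substitution steps yields center (5/24, 0), radius 1/120


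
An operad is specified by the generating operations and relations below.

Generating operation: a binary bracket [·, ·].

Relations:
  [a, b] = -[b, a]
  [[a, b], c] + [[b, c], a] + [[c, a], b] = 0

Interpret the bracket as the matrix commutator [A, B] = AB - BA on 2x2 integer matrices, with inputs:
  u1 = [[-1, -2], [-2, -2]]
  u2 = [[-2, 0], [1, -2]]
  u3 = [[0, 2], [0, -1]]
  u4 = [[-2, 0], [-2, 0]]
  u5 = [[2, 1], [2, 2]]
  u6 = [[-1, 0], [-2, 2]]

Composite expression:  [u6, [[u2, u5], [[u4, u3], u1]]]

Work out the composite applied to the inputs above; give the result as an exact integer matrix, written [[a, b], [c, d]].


[[48, -72], [84, -48]]


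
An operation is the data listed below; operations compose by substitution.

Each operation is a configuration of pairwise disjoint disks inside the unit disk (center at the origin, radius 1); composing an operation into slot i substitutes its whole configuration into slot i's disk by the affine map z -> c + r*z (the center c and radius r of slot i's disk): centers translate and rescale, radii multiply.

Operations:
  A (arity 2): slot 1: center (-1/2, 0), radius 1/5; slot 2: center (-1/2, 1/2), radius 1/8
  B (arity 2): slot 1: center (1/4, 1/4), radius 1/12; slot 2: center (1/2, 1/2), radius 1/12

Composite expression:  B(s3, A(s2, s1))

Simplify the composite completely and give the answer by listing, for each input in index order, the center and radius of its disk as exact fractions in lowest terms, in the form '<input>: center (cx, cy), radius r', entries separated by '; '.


s1: center (11/24, 13/24), radius 1/96; s2: center (11/24, 1/2), radius 1/60; s3: center (1/4, 1/4), radius 1/12

Each s-disk chains the slot maps above it in B; radii multiply.
s3: after 1 affine step, its disk has center (1/4, 1/4), radius 1/12
s2: after 2 affine steps, its disk has center (11/24, 1/2), radius 1/60
s1: after 2 affine steps, its disk has center (11/24, 13/24), radius 1/96


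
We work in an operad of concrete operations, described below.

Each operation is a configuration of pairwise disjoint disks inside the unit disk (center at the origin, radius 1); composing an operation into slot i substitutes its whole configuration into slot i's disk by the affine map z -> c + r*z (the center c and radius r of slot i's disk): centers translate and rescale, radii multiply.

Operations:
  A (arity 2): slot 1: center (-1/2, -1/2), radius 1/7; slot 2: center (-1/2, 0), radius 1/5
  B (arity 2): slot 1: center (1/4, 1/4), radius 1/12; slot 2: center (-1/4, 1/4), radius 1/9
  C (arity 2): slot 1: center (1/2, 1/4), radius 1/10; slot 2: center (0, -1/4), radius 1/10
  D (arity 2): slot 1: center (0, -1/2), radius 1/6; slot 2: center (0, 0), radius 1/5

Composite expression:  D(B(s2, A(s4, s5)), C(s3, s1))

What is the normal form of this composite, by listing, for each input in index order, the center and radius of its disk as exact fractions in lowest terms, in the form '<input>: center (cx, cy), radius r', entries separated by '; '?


s1: center (0, -1/20), radius 1/50; s2: center (1/24, -11/24), radius 1/72; s3: center (1/10, 1/20), radius 1/50; s4: center (-11/216, -101/216), radius 1/378; s5: center (-11/216, -11/24), radius 1/270

Only the slot chain above each s matters under D; compose those maps.
tracing s2 down its 2-map path: center (1/24, -11/24), radius 1/72
tracing s4 down its 3-map path: center (-11/216, -101/216), radius 1/378
tracing s5 down its 3-map path: center (-11/216, -11/24), radius 1/270
tracing s3 down its 2-map path: center (1/10, 1/20), radius 1/50
tracing s1 down its 2-map path: center (0, -1/20), radius 1/50


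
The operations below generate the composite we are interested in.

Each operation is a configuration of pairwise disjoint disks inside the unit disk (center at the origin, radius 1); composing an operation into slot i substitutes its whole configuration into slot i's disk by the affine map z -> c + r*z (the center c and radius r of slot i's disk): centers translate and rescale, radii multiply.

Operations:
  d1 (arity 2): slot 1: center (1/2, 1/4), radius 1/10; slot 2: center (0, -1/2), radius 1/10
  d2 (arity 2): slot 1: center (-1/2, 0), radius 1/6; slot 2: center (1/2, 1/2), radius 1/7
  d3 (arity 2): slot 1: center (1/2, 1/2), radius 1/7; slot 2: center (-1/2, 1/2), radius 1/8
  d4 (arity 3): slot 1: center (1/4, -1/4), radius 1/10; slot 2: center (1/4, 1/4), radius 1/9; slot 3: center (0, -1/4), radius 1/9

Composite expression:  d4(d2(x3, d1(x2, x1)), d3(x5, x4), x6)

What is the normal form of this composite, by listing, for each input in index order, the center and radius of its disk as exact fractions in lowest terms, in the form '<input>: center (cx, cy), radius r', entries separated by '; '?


Nesting under d4 composes maps z -> c + r*z down each x-path.
input x3: applying the 2 nested substitutions gives center (1/5, -1/4), radius 1/60
input x2: applying the 3 nested substitutions gives center (43/140, -11/56), radius 1/700
input x1: applying the 3 nested substitutions gives center (3/10, -29/140), radius 1/700
input x5: applying the 2 nested substitutions gives center (11/36, 11/36), radius 1/63
input x4: applying the 2 nested substitutions gives center (7/36, 11/36), radius 1/72
input x6: applying the 1 nested substitution gives center (0, -1/4), radius 1/9

x1: center (3/10, -29/140), radius 1/700; x2: center (43/140, -11/56), radius 1/700; x3: center (1/5, -1/4), radius 1/60; x4: center (7/36, 11/36), radius 1/72; x5: center (11/36, 11/36), radius 1/63; x6: center (0, -1/4), radius 1/9


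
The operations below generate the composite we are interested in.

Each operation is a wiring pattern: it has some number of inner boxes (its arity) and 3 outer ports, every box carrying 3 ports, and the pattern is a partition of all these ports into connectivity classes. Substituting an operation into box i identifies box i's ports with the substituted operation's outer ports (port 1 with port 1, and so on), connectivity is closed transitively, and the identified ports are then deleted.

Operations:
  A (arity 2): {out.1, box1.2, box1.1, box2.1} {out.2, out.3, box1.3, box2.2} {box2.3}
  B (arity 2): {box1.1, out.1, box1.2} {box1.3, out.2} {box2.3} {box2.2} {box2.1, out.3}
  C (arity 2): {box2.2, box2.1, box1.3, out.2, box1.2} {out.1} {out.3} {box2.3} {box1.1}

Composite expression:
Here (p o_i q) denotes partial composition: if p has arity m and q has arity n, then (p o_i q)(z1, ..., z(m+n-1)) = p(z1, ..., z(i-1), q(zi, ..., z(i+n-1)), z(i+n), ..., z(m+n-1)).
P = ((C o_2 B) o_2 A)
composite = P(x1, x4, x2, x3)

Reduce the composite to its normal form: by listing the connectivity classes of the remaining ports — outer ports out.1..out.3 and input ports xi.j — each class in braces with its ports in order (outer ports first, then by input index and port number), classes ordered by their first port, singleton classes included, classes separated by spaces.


After gluing at C, chains via deleted ports link the x-ports.
stage A: inputs (x4, x2), connectivity {out.1, x2.1, x4.1, x4.2} {out.2, out.3, x2.2, x4.3} {x2.3}, out.j its boundary
stage B: inputs (x4, x2, x3), connectivity {out.1, out.2, x2.1, x2.2, x4.1, x4.2, x4.3} {out.3, x3.1} {x2.3} {x3.2} {x3.3}, out.j its boundary
stage C: inputs (x1, x4, x2, x3), connectivity {out.1} {out.2, x1.2, x1.3, x2.1, x2.2, x4.1, x4.2, x4.3} {out.3} {x1.1} {x2.3} {x3.1} {x3.2} {x3.3}, out.j its boundary

{out.1} {out.2, x1.2, x1.3, x2.1, x2.2, x4.1, x4.2, x4.3} {out.3} {x1.1} {x2.3} {x3.1} {x3.2} {x3.3}


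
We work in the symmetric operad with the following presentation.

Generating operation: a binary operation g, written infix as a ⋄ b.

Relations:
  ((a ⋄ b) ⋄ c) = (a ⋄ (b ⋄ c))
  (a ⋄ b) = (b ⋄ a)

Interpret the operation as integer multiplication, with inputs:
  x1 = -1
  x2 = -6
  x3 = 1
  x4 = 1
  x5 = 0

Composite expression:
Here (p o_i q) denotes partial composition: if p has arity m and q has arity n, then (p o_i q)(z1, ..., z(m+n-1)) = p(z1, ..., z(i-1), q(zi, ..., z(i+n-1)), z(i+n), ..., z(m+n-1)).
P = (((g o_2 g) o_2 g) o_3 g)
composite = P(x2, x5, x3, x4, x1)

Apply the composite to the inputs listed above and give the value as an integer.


0

(x3 ⋄ x4) = 1
(x5 ⋄ (x3 ⋄ x4)) = 0
((x5 ⋄ (x3 ⋄ x4)) ⋄ x1) = 0
(x2 ⋄ ((x5 ⋄ (x3 ⋄ x4)) ⋄ x1)) = 0


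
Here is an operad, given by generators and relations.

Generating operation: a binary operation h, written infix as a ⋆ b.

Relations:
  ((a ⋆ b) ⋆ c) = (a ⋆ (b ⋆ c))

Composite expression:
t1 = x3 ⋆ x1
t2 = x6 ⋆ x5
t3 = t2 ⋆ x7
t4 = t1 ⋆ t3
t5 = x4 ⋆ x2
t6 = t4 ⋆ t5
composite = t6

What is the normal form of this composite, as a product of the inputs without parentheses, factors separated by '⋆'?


Key point: h is associative — brackets drop, the x-order remains.
(x3 ⋆ x1) spells out as x3 ⋆ x1
(x6 ⋆ x5) spells out as x6 ⋆ x5
((x6 ⋆ x5) ⋆ x7) spells out as x6 ⋆ x5 ⋆ x7
((x3 ⋆ x1) ⋆ ((x6 ⋆ x5) ⋆ x7)) spells out as x3 ⋆ x1 ⋆ x6 ⋆ x5 ⋆ x7
(x4 ⋆ x2) spells out as x4 ⋆ x2
(((x3 ⋆ x1) ⋆ ((x6 ⋆ x5) ⋆ x7)) ⋆ (x4 ⋆ x2)) spells out as x3 ⋆ x1 ⋆ x6 ⋆ x5 ⋆ x7 ⋆ x4 ⋆ x2

x3 ⋆ x1 ⋆ x6 ⋆ x5 ⋆ x7 ⋆ x4 ⋆ x2
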